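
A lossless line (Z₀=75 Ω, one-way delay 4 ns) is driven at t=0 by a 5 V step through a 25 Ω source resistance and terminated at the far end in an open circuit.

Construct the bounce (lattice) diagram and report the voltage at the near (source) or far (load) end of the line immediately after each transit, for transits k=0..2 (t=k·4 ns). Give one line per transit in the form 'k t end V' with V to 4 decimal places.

0 0 source 3.7500
1 4 load 7.5000
2 8 source 5.6250

Γ_L=1.000000, Γ_S=-0.500000; launch V₁=5·75/100=3.750000
k=0 src: V=3.7500
k=1 load: inc=3.750000, refl=3.750000·1.000000=3.7500; V=0.000000+3.750000+3.750000=7.5000
k=2 src: inc=3.750000, refl=3.750000·-0.500000=-1.8750; V=3.750000+3.750000+-1.875000=5.6250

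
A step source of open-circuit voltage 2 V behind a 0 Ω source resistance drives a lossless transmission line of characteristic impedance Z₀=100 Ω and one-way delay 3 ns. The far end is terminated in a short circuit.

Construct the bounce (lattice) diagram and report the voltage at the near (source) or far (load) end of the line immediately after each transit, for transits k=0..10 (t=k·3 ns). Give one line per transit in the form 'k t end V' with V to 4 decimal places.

Γ_L=-1.000000, Γ_S=-1.000000; launch V₁=2·100/100=2.000000
k=0 src: V=2.0000
k=1 load: inc=2.000000, refl=2.000000·-1.000000=-2.0000; V=0.000000+2.000000+-2.000000=0.0000
k=2 src: inc=-2.000000, refl=-2.000000·-1.000000=2.0000; V=2.000000+-2.000000+2.000000=2.0000
k=3 load: inc=2.000000, refl=2.000000·-1.000000=-2.0000; V=0.000000+2.000000+-2.000000=0.0000
k=4 src: inc=-2.000000, refl=-2.000000·-1.000000=2.0000; V=2.000000+-2.000000+2.000000=2.0000
k=5 load: inc=2.000000, refl=2.000000·-1.000000=-2.0000; V=0.000000+2.000000+-2.000000=0.0000
k=6 src: inc=-2.000000, refl=-2.000000·-1.000000=2.0000; V=2.000000+-2.000000+2.000000=2.0000
k=7 load: inc=2.000000, refl=2.000000·-1.000000=-2.0000; V=0.000000+2.000000+-2.000000=0.0000
k=8 src: inc=-2.000000, refl=-2.000000·-1.000000=2.0000; V=2.000000+-2.000000+2.000000=2.0000
k=9 load: inc=2.000000, refl=2.000000·-1.000000=-2.0000; V=0.000000+2.000000+-2.000000=0.0000
k=10 src: inc=-2.000000, refl=-2.000000·-1.000000=2.0000; V=2.000000+-2.000000+2.000000=2.0000

0 0 source 2.0000
1 3 load 0.0000
2 6 source 2.0000
3 9 load 0.0000
4 12 source 2.0000
5 15 load 0.0000
6 18 source 2.0000
7 21 load 0.0000
8 24 source 2.0000
9 27 load 0.0000
10 30 source 2.0000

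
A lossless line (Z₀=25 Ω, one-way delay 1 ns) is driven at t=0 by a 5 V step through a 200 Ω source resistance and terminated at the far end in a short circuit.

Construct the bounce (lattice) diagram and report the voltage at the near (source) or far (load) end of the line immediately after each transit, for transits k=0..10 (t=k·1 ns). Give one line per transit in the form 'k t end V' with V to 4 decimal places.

Γ_L=-1.000000, Γ_S=0.777778; launch V₁=5·25/225=0.555556
k=0 src: V=0.5556
k=1 load: inc=0.555556, refl=0.555556·-1.000000=-0.5556; V=0.000000+0.555556+-0.555556=0.0000
k=2 src: inc=-0.555556, refl=-0.555556·0.777778=-0.4321; V=0.555556+-0.555556+-0.432099=-0.4321
k=3 load: inc=-0.432099, refl=-0.432099·-1.000000=0.4321; V=0.000000+-0.432099+0.432099=0.0000
k=4 src: inc=0.432099, refl=0.432099·0.777778=0.3361; V=-0.432099+0.432099+0.336077=0.3361
k=5 load: inc=0.336077, refl=0.336077·-1.000000=-0.3361; V=0.000000+0.336077+-0.336077=0.0000
k=6 src: inc=-0.336077, refl=-0.336077·0.777778=-0.2614; V=0.336077+-0.336077+-0.261393=-0.2614
k=7 load: inc=-0.261393, refl=-0.261393·-1.000000=0.2614; V=0.000000+-0.261393+0.261393=0.0000
k=8 src: inc=0.261393, refl=0.261393·0.777778=0.2033; V=-0.261393+0.261393+0.203306=0.2033
k=9 load: inc=0.203306, refl=0.203306·-1.000000=-0.2033; V=0.000000+0.203306+-0.203306=0.0000
k=10 src: inc=-0.203306, refl=-0.203306·0.777778=-0.1581; V=0.203306+-0.203306+-0.158127=-0.1581

0 0 source 0.5556
1 1 load 0.0000
2 2 source -0.4321
3 3 load 0.0000
4 4 source 0.3361
5 5 load 0.0000
6 6 source -0.2614
7 7 load 0.0000
8 8 source 0.2033
9 9 load 0.0000
10 10 source -0.1581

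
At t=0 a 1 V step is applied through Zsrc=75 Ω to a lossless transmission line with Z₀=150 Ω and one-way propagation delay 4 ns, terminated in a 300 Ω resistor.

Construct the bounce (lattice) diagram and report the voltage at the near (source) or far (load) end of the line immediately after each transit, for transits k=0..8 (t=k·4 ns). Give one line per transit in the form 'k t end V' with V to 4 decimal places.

Γ_L=0.333333, Γ_S=-0.333333; launch V₁=1·150/225=0.666667
k=0 src: V=0.6667
k=1 load: inc=0.666667, refl=0.666667·0.333333=0.2222; V=0.000000+0.666667+0.222222=0.8889
k=2 src: inc=0.222222, refl=0.222222·-0.333333=-0.0741; V=0.666667+0.222222+-0.074074=0.8148
k=3 load: inc=-0.074074, refl=-0.074074·0.333333=-0.0247; V=0.888889+-0.074074+-0.024691=0.7901
k=4 src: inc=-0.024691, refl=-0.024691·-0.333333=0.0082; V=0.814815+-0.024691+0.008230=0.7984
k=5 load: inc=0.008230, refl=0.008230·0.333333=0.0027; V=0.790123+0.008230+0.002743=0.8011
k=6 src: inc=0.002743, refl=0.002743·-0.333333=-0.0009; V=0.798354+0.002743+-0.000914=0.8002
k=7 load: inc=-0.000914, refl=-0.000914·0.333333=-0.0003; V=0.801097+-0.000914+-0.000305=0.7999
k=8 src: inc=-0.000305, refl=-0.000305·-0.333333=0.0001; V=0.800183+-0.000305+0.000102=0.8000

0 0 source 0.6667
1 4 load 0.8889
2 8 source 0.8148
3 12 load 0.7901
4 16 source 0.7984
5 20 load 0.8011
6 24 source 0.8002
7 28 load 0.7999
8 32 source 0.8000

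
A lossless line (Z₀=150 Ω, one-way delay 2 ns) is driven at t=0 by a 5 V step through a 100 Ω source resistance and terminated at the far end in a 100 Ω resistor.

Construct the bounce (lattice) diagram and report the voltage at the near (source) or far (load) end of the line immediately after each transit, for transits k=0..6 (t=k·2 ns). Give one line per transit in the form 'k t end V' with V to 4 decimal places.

Γ_L=-0.200000, Γ_S=-0.200000; launch V₁=5·150/250=3.000000
k=0 src: V=3.0000
k=1 load: inc=3.000000, refl=3.000000·-0.200000=-0.6000; V=0.000000+3.000000+-0.600000=2.4000
k=2 src: inc=-0.600000, refl=-0.600000·-0.200000=0.1200; V=3.000000+-0.600000+0.120000=2.5200
k=3 load: inc=0.120000, refl=0.120000·-0.200000=-0.0240; V=2.400000+0.120000+-0.024000=2.4960
k=4 src: inc=-0.024000, refl=-0.024000·-0.200000=0.0048; V=2.520000+-0.024000+0.004800=2.5008
k=5 load: inc=0.004800, refl=0.004800·-0.200000=-0.0010; V=2.496000+0.004800+-0.000960=2.4998
k=6 src: inc=-0.000960, refl=-0.000960·-0.200000=0.0002; V=2.500800+-0.000960+0.000192=2.5000

0 0 source 3.0000
1 2 load 2.4000
2 4 source 2.5200
3 6 load 2.4960
4 8 source 2.5008
5 10 load 2.4998
6 12 source 2.5000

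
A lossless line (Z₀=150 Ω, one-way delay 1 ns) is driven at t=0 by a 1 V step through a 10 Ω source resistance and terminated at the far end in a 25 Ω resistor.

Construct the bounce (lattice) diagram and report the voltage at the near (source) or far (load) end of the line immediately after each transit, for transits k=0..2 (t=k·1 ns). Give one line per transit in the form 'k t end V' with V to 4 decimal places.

Γ_L=-0.714286, Γ_S=-0.875000; launch V₁=1·150/160=0.937500
k=0 src: V=0.9375
k=1 load: inc=0.937500, refl=0.937500·-0.714286=-0.6696; V=0.000000+0.937500+-0.669643=0.2679
k=2 src: inc=-0.669643, refl=-0.669643·-0.875000=0.5859; V=0.937500+-0.669643+0.585938=0.8538

0 0 source 0.9375
1 1 load 0.2679
2 2 source 0.8538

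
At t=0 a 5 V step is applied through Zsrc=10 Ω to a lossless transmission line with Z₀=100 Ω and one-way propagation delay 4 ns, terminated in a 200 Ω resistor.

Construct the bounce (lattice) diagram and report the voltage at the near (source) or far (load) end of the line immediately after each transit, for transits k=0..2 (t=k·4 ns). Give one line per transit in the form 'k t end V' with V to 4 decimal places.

0 0 source 4.5455
1 4 load 6.0606
2 8 source 4.8209

Γ_L=0.333333, Γ_S=-0.818182; launch V₁=5·100/110=4.545455
k=0 src: V=4.5455
k=1 load: inc=4.545455, refl=4.545455·0.333333=1.5152; V=0.000000+4.545455+1.515152=6.0606
k=2 src: inc=1.515152, refl=1.515152·-0.818182=-1.2397; V=4.545455+1.515152+-1.239669=4.8209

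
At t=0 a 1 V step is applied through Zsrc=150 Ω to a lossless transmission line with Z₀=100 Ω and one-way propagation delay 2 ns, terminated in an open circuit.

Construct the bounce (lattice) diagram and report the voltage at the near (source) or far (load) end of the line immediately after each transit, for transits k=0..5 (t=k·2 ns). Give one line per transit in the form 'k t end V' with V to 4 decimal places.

Γ_L=1.000000, Γ_S=0.200000; launch V₁=1·100/250=0.400000
k=0 src: V=0.4000
k=1 load: inc=0.400000, refl=0.400000·1.000000=0.4000; V=0.000000+0.400000+0.400000=0.8000
k=2 src: inc=0.400000, refl=0.400000·0.200000=0.0800; V=0.400000+0.400000+0.080000=0.8800
k=3 load: inc=0.080000, refl=0.080000·1.000000=0.0800; V=0.800000+0.080000+0.080000=0.9600
k=4 src: inc=0.080000, refl=0.080000·0.200000=0.0160; V=0.880000+0.080000+0.016000=0.9760
k=5 load: inc=0.016000, refl=0.016000·1.000000=0.0160; V=0.960000+0.016000+0.016000=0.9920

0 0 source 0.4000
1 2 load 0.8000
2 4 source 0.8800
3 6 load 0.9600
4 8 source 0.9760
5 10 load 0.9920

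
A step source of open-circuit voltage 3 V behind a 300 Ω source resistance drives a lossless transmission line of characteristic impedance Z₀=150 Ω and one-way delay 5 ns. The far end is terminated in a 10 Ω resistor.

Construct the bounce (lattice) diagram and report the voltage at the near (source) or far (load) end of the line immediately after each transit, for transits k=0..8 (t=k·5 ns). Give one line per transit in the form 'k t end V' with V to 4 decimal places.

0 0 source 1.0000
1 5 load 0.1250
2 10 source -0.1667
3 15 load 0.0885
4 20 source 0.1736
5 25 load 0.0992
6 30 source 0.0744
7 35 load 0.0961
8 40 source 0.1033

Γ_L=-0.875000, Γ_S=0.333333; launch V₁=3·150/450=1.000000
k=0 src: V=1.0000
k=1 load: inc=1.000000, refl=1.000000·-0.875000=-0.8750; V=0.000000+1.000000+-0.875000=0.1250
k=2 src: inc=-0.875000, refl=-0.875000·0.333333=-0.2917; V=1.000000+-0.875000+-0.291667=-0.1667
k=3 load: inc=-0.291667, refl=-0.291667·-0.875000=0.2552; V=0.125000+-0.291667+0.255208=0.0885
k=4 src: inc=0.255208, refl=0.255208·0.333333=0.0851; V=-0.166667+0.255208+0.085069=0.1736
k=5 load: inc=0.085069, refl=0.085069·-0.875000=-0.0744; V=0.088542+0.085069+-0.074436=0.0992
k=6 src: inc=-0.074436, refl=-0.074436·0.333333=-0.0248; V=0.173611+-0.074436+-0.024812=0.0744
k=7 load: inc=-0.024812, refl=-0.024812·-0.875000=0.0217; V=0.099175+-0.024812+0.021710=0.0961
k=8 src: inc=0.021710, refl=0.021710·0.333333=0.0072; V=0.074363+0.021710+0.007237=0.1033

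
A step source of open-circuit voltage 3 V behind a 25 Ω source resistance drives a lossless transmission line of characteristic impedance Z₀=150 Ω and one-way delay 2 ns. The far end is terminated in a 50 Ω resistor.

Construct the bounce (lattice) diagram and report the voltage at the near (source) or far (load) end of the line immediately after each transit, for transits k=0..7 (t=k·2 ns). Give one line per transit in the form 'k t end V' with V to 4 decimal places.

Γ_L=-0.500000, Γ_S=-0.714286; launch V₁=3·150/175=2.571429
k=0 src: V=2.5714
k=1 load: inc=2.571429, refl=2.571429·-0.500000=-1.2857; V=0.000000+2.571429+-1.285714=1.2857
k=2 src: inc=-1.285714, refl=-1.285714·-0.714286=0.9184; V=2.571429+-1.285714+0.918367=2.2041
k=3 load: inc=0.918367, refl=0.918367·-0.500000=-0.4592; V=1.285714+0.918367+-0.459184=1.7449
k=4 src: inc=-0.459184, refl=-0.459184·-0.714286=0.3280; V=2.204082+-0.459184+0.327988=2.0729
k=5 load: inc=0.327988, refl=0.327988·-0.500000=-0.1640; V=1.744898+0.327988+-0.163994=1.9089
k=6 src: inc=-0.163994, refl=-0.163994·-0.714286=0.1171; V=2.072886+-0.163994+0.117139=2.0260
k=7 load: inc=0.117139, refl=0.117139·-0.500000=-0.0586; V=1.908892+0.117139+-0.058569=1.9675

0 0 source 2.5714
1 2 load 1.2857
2 4 source 2.2041
3 6 load 1.7449
4 8 source 2.0729
5 10 load 1.9089
6 12 source 2.0260
7 14 load 1.9675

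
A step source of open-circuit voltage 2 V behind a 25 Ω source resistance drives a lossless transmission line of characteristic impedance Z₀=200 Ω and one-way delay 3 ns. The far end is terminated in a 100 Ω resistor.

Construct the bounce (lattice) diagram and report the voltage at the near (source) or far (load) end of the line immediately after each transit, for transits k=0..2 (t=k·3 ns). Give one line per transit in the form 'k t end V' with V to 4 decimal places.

Γ_L=-0.333333, Γ_S=-0.777778; launch V₁=2·200/225=1.777778
k=0 src: V=1.7778
k=1 load: inc=1.777778, refl=1.777778·-0.333333=-0.5926; V=0.000000+1.777778+-0.592593=1.1852
k=2 src: inc=-0.592593, refl=-0.592593·-0.777778=0.4609; V=1.777778+-0.592593+0.460905=1.6461

0 0 source 1.7778
1 3 load 1.1852
2 6 source 1.6461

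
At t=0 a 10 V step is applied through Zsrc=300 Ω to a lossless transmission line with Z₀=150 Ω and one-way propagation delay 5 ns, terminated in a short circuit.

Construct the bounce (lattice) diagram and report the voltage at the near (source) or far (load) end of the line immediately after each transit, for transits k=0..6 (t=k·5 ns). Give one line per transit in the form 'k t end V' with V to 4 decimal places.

0 0 source 3.3333
1 5 load 0.0000
2 10 source -1.1111
3 15 load 0.0000
4 20 source 0.3704
5 25 load 0.0000
6 30 source -0.1235

Γ_L=-1.000000, Γ_S=0.333333; launch V₁=10·150/450=3.333333
k=0 src: V=3.3333
k=1 load: inc=3.333333, refl=3.333333·-1.000000=-3.3333; V=0.000000+3.333333+-3.333333=0.0000
k=2 src: inc=-3.333333, refl=-3.333333·0.333333=-1.1111; V=3.333333+-3.333333+-1.111111=-1.1111
k=3 load: inc=-1.111111, refl=-1.111111·-1.000000=1.1111; V=0.000000+-1.111111+1.111111=0.0000
k=4 src: inc=1.111111, refl=1.111111·0.333333=0.3704; V=-1.111111+1.111111+0.370370=0.3704
k=5 load: inc=0.370370, refl=0.370370·-1.000000=-0.3704; V=0.000000+0.370370+-0.370370=0.0000
k=6 src: inc=-0.370370, refl=-0.370370·0.333333=-0.1235; V=0.370370+-0.370370+-0.123457=-0.1235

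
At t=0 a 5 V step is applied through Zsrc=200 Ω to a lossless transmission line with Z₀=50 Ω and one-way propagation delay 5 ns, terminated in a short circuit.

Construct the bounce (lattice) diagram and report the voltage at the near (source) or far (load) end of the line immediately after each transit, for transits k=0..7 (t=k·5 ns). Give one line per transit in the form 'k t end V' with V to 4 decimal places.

Γ_L=-1.000000, Γ_S=0.600000; launch V₁=5·50/250=1.000000
k=0 src: V=1.0000
k=1 load: inc=1.000000, refl=1.000000·-1.000000=-1.0000; V=0.000000+1.000000+-1.000000=0.0000
k=2 src: inc=-1.000000, refl=-1.000000·0.600000=-0.6000; V=1.000000+-1.000000+-0.600000=-0.6000
k=3 load: inc=-0.600000, refl=-0.600000·-1.000000=0.6000; V=0.000000+-0.600000+0.600000=0.0000
k=4 src: inc=0.600000, refl=0.600000·0.600000=0.3600; V=-0.600000+0.600000+0.360000=0.3600
k=5 load: inc=0.360000, refl=0.360000·-1.000000=-0.3600; V=0.000000+0.360000+-0.360000=0.0000
k=6 src: inc=-0.360000, refl=-0.360000·0.600000=-0.2160; V=0.360000+-0.360000+-0.216000=-0.2160
k=7 load: inc=-0.216000, refl=-0.216000·-1.000000=0.2160; V=0.000000+-0.216000+0.216000=0.0000

0 0 source 1.0000
1 5 load 0.0000
2 10 source -0.6000
3 15 load 0.0000
4 20 source 0.3600
5 25 load 0.0000
6 30 source -0.2160
7 35 load 0.0000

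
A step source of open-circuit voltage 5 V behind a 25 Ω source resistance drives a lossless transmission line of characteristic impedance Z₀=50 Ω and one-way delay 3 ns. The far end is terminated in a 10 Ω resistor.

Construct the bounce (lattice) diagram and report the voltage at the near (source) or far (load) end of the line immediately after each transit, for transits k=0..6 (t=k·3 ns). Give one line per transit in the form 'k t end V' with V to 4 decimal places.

Γ_L=-0.666667, Γ_S=-0.333333; launch V₁=5·50/75=3.333333
k=0 src: V=3.3333
k=1 load: inc=3.333333, refl=3.333333·-0.666667=-2.2222; V=0.000000+3.333333+-2.222222=1.1111
k=2 src: inc=-2.222222, refl=-2.222222·-0.333333=0.7407; V=3.333333+-2.222222+0.740741=1.8519
k=3 load: inc=0.740741, refl=0.740741·-0.666667=-0.4938; V=1.111111+0.740741+-0.493827=1.3580
k=4 src: inc=-0.493827, refl=-0.493827·-0.333333=0.1646; V=1.851852+-0.493827+0.164609=1.5226
k=5 load: inc=0.164609, refl=0.164609·-0.666667=-0.1097; V=1.358025+0.164609+-0.109739=1.4129
k=6 src: inc=-0.109739, refl=-0.109739·-0.333333=0.0366; V=1.522634+-0.109739+0.036580=1.4495

0 0 source 3.3333
1 3 load 1.1111
2 6 source 1.8519
3 9 load 1.3580
4 12 source 1.5226
5 15 load 1.4129
6 18 source 1.4495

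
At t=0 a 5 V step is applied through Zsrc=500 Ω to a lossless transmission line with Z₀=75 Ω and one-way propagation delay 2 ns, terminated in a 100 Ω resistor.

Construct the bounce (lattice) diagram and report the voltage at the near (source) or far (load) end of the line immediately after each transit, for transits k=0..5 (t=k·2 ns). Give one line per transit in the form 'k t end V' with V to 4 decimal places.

Γ_L=0.142857, Γ_S=0.739130; launch V₁=5·75/575=0.652174
k=0 src: V=0.6522
k=1 load: inc=0.652174, refl=0.652174·0.142857=0.0932; V=0.000000+0.652174+0.093168=0.7453
k=2 src: inc=0.093168, refl=0.093168·0.739130=0.0689; V=0.652174+0.093168+0.068863=0.8142
k=3 load: inc=0.068863, refl=0.068863·0.142857=0.0098; V=0.745342+0.068863+0.009838=0.8240
k=4 src: inc=0.009838, refl=0.009838·0.739130=0.0073; V=0.814205+0.009838+0.007271=0.8313
k=5 load: inc=0.007271, refl=0.007271·0.142857=0.0010; V=0.824042+0.007271+0.001039=0.8324

0 0 source 0.6522
1 2 load 0.7453
2 4 source 0.8142
3 6 load 0.8240
4 8 source 0.8313
5 10 load 0.8324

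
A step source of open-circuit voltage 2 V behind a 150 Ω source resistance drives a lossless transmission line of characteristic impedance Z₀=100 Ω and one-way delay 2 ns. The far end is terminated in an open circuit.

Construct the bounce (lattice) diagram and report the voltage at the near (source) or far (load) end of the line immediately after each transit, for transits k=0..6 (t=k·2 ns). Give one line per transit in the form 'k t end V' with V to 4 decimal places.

Γ_L=1.000000, Γ_S=0.200000; launch V₁=2·100/250=0.800000
k=0 src: V=0.8000
k=1 load: inc=0.800000, refl=0.800000·1.000000=0.8000; V=0.000000+0.800000+0.800000=1.6000
k=2 src: inc=0.800000, refl=0.800000·0.200000=0.1600; V=0.800000+0.800000+0.160000=1.7600
k=3 load: inc=0.160000, refl=0.160000·1.000000=0.1600; V=1.600000+0.160000+0.160000=1.9200
k=4 src: inc=0.160000, refl=0.160000·0.200000=0.0320; V=1.760000+0.160000+0.032000=1.9520
k=5 load: inc=0.032000, refl=0.032000·1.000000=0.0320; V=1.920000+0.032000+0.032000=1.9840
k=6 src: inc=0.032000, refl=0.032000·0.200000=0.0064; V=1.952000+0.032000+0.006400=1.9904

0 0 source 0.8000
1 2 load 1.6000
2 4 source 1.7600
3 6 load 1.9200
4 8 source 1.9520
5 10 load 1.9840
6 12 source 1.9904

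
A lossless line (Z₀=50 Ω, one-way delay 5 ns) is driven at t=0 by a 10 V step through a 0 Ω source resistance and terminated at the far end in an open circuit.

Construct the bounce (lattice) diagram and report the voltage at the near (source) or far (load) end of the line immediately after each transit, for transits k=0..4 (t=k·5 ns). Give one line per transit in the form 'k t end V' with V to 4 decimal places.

Γ_L=1.000000, Γ_S=-1.000000; launch V₁=10·50/50=10.000000
k=0 src: V=10.0000
k=1 load: inc=10.000000, refl=10.000000·1.000000=10.0000; V=0.000000+10.000000+10.000000=20.0000
k=2 src: inc=10.000000, refl=10.000000·-1.000000=-10.0000; V=10.000000+10.000000+-10.000000=10.0000
k=3 load: inc=-10.000000, refl=-10.000000·1.000000=-10.0000; V=20.000000+-10.000000+-10.000000=0.0000
k=4 src: inc=-10.000000, refl=-10.000000·-1.000000=10.0000; V=10.000000+-10.000000+10.000000=10.0000

0 0 source 10.0000
1 5 load 20.0000
2 10 source 10.0000
3 15 load 0.0000
4 20 source 10.0000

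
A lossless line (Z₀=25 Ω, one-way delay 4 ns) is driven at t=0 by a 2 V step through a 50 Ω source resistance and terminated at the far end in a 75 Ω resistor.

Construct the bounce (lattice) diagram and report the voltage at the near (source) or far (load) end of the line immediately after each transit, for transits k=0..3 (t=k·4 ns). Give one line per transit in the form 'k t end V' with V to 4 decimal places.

Γ_L=0.500000, Γ_S=0.333333; launch V₁=2·25/75=0.666667
k=0 src: V=0.6667
k=1 load: inc=0.666667, refl=0.666667·0.500000=0.3333; V=0.000000+0.666667+0.333333=1.0000
k=2 src: inc=0.333333, refl=0.333333·0.333333=0.1111; V=0.666667+0.333333+0.111111=1.1111
k=3 load: inc=0.111111, refl=0.111111·0.500000=0.0556; V=1.000000+0.111111+0.055556=1.1667

0 0 source 0.6667
1 4 load 1.0000
2 8 source 1.1111
3 12 load 1.1667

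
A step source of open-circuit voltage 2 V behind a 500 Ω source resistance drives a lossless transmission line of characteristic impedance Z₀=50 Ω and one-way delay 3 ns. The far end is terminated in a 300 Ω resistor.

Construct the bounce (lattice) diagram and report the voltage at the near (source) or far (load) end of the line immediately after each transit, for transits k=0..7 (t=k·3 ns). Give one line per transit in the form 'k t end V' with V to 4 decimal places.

0 0 source 0.1818
1 3 load 0.3117
2 6 source 0.4179
3 9 load 0.4938
4 12 source 0.5559
5 15 load 0.6003
6 18 source 0.6366
7 21 load 0.6625

Γ_L=0.714286, Γ_S=0.818182; launch V₁=2·50/550=0.181818
k=0 src: V=0.1818
k=1 load: inc=0.181818, refl=0.181818·0.714286=0.1299; V=0.000000+0.181818+0.129870=0.3117
k=2 src: inc=0.129870, refl=0.129870·0.818182=0.1063; V=0.181818+0.129870+0.106257=0.4179
k=3 load: inc=0.106257, refl=0.106257·0.714286=0.0759; V=0.311688+0.106257+0.075898=0.4938
k=4 src: inc=0.075898, refl=0.075898·0.818182=0.0621; V=0.417946+0.075898+0.062098=0.5559
k=5 load: inc=0.062098, refl=0.062098·0.714286=0.0444; V=0.493844+0.062098+0.044356=0.6003
k=6 src: inc=0.044356, refl=0.044356·0.818182=0.0363; V=0.555942+0.044356+0.036291=0.6366
k=7 load: inc=0.036291, refl=0.036291·0.714286=0.0259; V=0.600298+0.036291+0.025922=0.6625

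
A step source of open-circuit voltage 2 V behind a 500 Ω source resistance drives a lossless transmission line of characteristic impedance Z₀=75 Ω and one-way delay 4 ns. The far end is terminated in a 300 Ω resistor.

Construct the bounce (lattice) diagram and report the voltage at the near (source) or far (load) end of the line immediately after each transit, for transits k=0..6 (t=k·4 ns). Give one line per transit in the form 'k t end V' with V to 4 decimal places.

Γ_L=0.600000, Γ_S=0.739130; launch V₁=2·75/575=0.260870
k=0 src: V=0.2609
k=1 load: inc=0.260870, refl=0.260870·0.600000=0.1565; V=0.000000+0.260870+0.156522=0.4174
k=2 src: inc=0.156522, refl=0.156522·0.739130=0.1157; V=0.260870+0.156522+0.115690=0.5331
k=3 load: inc=0.115690, refl=0.115690·0.600000=0.0694; V=0.417391+0.115690+0.069414=0.6025
k=4 src: inc=0.069414, refl=0.069414·0.739130=0.0513; V=0.533081+0.069414+0.051306=0.6538
k=5 load: inc=0.051306, refl=0.051306·0.600000=0.0308; V=0.602495+0.051306+0.030784=0.6846
k=6 src: inc=0.030784, refl=0.030784·0.739130=0.0228; V=0.653801+0.030784+0.022753=0.7073

0 0 source 0.2609
1 4 load 0.4174
2 8 source 0.5331
3 12 load 0.6025
4 16 source 0.6538
5 20 load 0.6846
6 24 source 0.7073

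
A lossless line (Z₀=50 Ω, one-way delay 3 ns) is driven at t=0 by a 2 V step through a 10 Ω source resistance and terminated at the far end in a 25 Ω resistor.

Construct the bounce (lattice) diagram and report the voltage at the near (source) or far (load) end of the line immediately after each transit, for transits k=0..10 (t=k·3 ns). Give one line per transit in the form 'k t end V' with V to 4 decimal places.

0 0 source 1.6667
1 3 load 1.1111
2 6 source 1.4815
3 9 load 1.3580
4 12 source 1.4403
5 15 load 1.4129
6 18 source 1.4312
7 21 load 1.4251
8 24 source 1.4292
9 27 load 1.4278
10 30 source 1.4287

Γ_L=-0.333333, Γ_S=-0.666667; launch V₁=2·50/60=1.666667
k=0 src: V=1.6667
k=1 load: inc=1.666667, refl=1.666667·-0.333333=-0.5556; V=0.000000+1.666667+-0.555556=1.1111
k=2 src: inc=-0.555556, refl=-0.555556·-0.666667=0.3704; V=1.666667+-0.555556+0.370370=1.4815
k=3 load: inc=0.370370, refl=0.370370·-0.333333=-0.1235; V=1.111111+0.370370+-0.123457=1.3580
k=4 src: inc=-0.123457, refl=-0.123457·-0.666667=0.0823; V=1.481481+-0.123457+0.082305=1.4403
k=5 load: inc=0.082305, refl=0.082305·-0.333333=-0.0274; V=1.358025+0.082305+-0.027435=1.4129
k=6 src: inc=-0.027435, refl=-0.027435·-0.666667=0.0183; V=1.440329+-0.027435+0.018290=1.4312
k=7 load: inc=0.018290, refl=0.018290·-0.333333=-0.0061; V=1.412894+0.018290+-0.006097=1.4251
k=8 src: inc=-0.006097, refl=-0.006097·-0.666667=0.0041; V=1.431184+-0.006097+0.004064=1.4292
k=9 load: inc=0.004064, refl=0.004064·-0.333333=-0.0014; V=1.425088+0.004064+-0.001355=1.4278
k=10 src: inc=-0.001355, refl=-0.001355·-0.666667=0.0009; V=1.429152+-0.001355+0.000903=1.4287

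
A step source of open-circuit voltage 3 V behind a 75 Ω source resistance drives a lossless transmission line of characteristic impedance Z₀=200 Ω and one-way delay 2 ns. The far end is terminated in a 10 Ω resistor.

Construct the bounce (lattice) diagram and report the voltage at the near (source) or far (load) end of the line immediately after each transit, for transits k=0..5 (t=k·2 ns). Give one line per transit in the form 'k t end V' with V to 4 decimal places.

Γ_L=-0.904762, Γ_S=-0.454545; launch V₁=3·200/275=2.181818
k=0 src: V=2.1818
k=1 load: inc=2.181818, refl=2.181818·-0.904762=-1.9740; V=0.000000+2.181818+-1.974026=0.2078
k=2 src: inc=-1.974026, refl=-1.974026·-0.454545=0.8973; V=2.181818+-1.974026+0.897285=1.1051
k=3 load: inc=0.897285, refl=0.897285·-0.904762=-0.8118; V=0.207792+0.897285+-0.811829=0.2932
k=4 src: inc=-0.811829, refl=-0.811829·-0.454545=0.3690; V=1.105077+-0.811829+0.369013=0.6623
k=5 load: inc=0.369013, refl=0.369013·-0.904762=-0.3339; V=0.293248+0.369013+-0.333869=0.3284

0 0 source 2.1818
1 2 load 0.2078
2 4 source 1.1051
3 6 load 0.2932
4 8 source 0.6623
5 10 load 0.3284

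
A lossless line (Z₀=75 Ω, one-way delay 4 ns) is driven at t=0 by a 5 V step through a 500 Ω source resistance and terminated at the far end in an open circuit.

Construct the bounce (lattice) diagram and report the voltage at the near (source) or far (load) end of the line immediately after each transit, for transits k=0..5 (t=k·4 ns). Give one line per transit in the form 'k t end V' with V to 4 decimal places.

0 0 source 0.6522
1 4 load 1.3043
2 8 source 1.7864
3 12 load 2.2684
4 16 source 2.6247
5 20 load 2.9810

Γ_L=1.000000, Γ_S=0.739130; launch V₁=5·75/575=0.652174
k=0 src: V=0.6522
k=1 load: inc=0.652174, refl=0.652174·1.000000=0.6522; V=0.000000+0.652174+0.652174=1.3043
k=2 src: inc=0.652174, refl=0.652174·0.739130=0.4820; V=0.652174+0.652174+0.482042=1.7864
k=3 load: inc=0.482042, refl=0.482042·1.000000=0.4820; V=1.304348+0.482042+0.482042=2.2684
k=4 src: inc=0.482042, refl=0.482042·0.739130=0.3563; V=1.786389+0.482042+0.356292=2.6247
k=5 load: inc=0.356292, refl=0.356292·1.000000=0.3563; V=2.268431+0.356292+0.356292=2.9810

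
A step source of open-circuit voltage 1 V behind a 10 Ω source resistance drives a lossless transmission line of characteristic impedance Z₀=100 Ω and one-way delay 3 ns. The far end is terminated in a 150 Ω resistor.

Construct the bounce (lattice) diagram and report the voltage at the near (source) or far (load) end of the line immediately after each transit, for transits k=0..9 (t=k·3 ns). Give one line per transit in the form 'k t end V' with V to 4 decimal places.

0 0 source 0.9091
1 3 load 1.0909
2 6 source 0.9421
3 9 load 0.9124
4 12 source 0.9367
5 15 load 0.9416
6 18 source 0.9376
7 21 load 0.9368
8 24 source 0.9375
9 27 load 0.9376

Γ_L=0.200000, Γ_S=-0.818182; launch V₁=1·100/110=0.909091
k=0 src: V=0.9091
k=1 load: inc=0.909091, refl=0.909091·0.200000=0.1818; V=0.000000+0.909091+0.181818=1.0909
k=2 src: inc=0.181818, refl=0.181818·-0.818182=-0.1488; V=0.909091+0.181818+-0.148760=0.9421
k=3 load: inc=-0.148760, refl=-0.148760·0.200000=-0.0298; V=1.090909+-0.148760+-0.029752=0.9124
k=4 src: inc=-0.029752, refl=-0.029752·-0.818182=0.0243; V=0.942149+-0.029752+0.024343=0.9367
k=5 load: inc=0.024343, refl=0.024343·0.200000=0.0049; V=0.912397+0.024343+0.004869=0.9416
k=6 src: inc=0.004869, refl=0.004869·-0.818182=-0.0040; V=0.936739+0.004869+-0.003983=0.9376
k=7 load: inc=-0.003983, refl=-0.003983·0.200000=-0.0008; V=0.941608+-0.003983+-0.000797=0.9368
k=8 src: inc=-0.000797, refl=-0.000797·-0.818182=0.0007; V=0.937624+-0.000797+0.000652=0.9375
k=9 load: inc=0.000652, refl=0.000652·0.200000=0.0001; V=0.936828+0.000652+0.000130=0.9376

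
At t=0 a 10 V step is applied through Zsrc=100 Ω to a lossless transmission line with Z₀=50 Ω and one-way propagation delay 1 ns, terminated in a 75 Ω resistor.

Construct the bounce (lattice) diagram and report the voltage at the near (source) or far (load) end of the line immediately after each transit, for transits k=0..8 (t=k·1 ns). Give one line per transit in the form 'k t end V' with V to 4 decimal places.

Γ_L=0.200000, Γ_S=0.333333; launch V₁=10·50/150=3.333333
k=0 src: V=3.3333
k=1 load: inc=3.333333, refl=3.333333·0.200000=0.6667; V=0.000000+3.333333+0.666667=4.0000
k=2 src: inc=0.666667, refl=0.666667·0.333333=0.2222; V=3.333333+0.666667+0.222222=4.2222
k=3 load: inc=0.222222, refl=0.222222·0.200000=0.0444; V=4.000000+0.222222+0.044444=4.2667
k=4 src: inc=0.044444, refl=0.044444·0.333333=0.0148; V=4.222222+0.044444+0.014815=4.2815
k=5 load: inc=0.014815, refl=0.014815·0.200000=0.0030; V=4.266667+0.014815+0.002963=4.2844
k=6 src: inc=0.002963, refl=0.002963·0.333333=0.0010; V=4.281481+0.002963+0.000988=4.2854
k=7 load: inc=0.000988, refl=0.000988·0.200000=0.0002; V=4.284444+0.000988+0.000198=4.2856
k=8 src: inc=0.000198, refl=0.000198·0.333333=0.0001; V=4.285432+0.000198+0.000066=4.2857

0 0 source 3.3333
1 1 load 4.0000
2 2 source 4.2222
3 3 load 4.2667
4 4 source 4.2815
5 5 load 4.2844
6 6 source 4.2854
7 7 load 4.2856
8 8 source 4.2857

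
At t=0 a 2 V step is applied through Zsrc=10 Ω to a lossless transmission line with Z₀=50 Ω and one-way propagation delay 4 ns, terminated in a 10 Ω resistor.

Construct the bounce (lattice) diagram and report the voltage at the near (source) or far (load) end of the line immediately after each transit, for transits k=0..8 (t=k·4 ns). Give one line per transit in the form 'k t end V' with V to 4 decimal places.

Γ_L=-0.666667, Γ_S=-0.666667; launch V₁=2·50/60=1.666667
k=0 src: V=1.6667
k=1 load: inc=1.666667, refl=1.666667·-0.666667=-1.1111; V=0.000000+1.666667+-1.111111=0.5556
k=2 src: inc=-1.111111, refl=-1.111111·-0.666667=0.7407; V=1.666667+-1.111111+0.740741=1.2963
k=3 load: inc=0.740741, refl=0.740741·-0.666667=-0.4938; V=0.555556+0.740741+-0.493827=0.8025
k=4 src: inc=-0.493827, refl=-0.493827·-0.666667=0.3292; V=1.296296+-0.493827+0.329218=1.1317
k=5 load: inc=0.329218, refl=0.329218·-0.666667=-0.2195; V=0.802469+0.329218+-0.219479=0.9122
k=6 src: inc=-0.219479, refl=-0.219479·-0.666667=0.1463; V=1.131687+-0.219479+0.146319=1.0585
k=7 load: inc=0.146319, refl=0.146319·-0.666667=-0.0975; V=0.912209+0.146319+-0.097546=0.9610
k=8 src: inc=-0.097546, refl=-0.097546·-0.666667=0.0650; V=1.058528+-0.097546+0.065031=1.0260

0 0 source 1.6667
1 4 load 0.5556
2 8 source 1.2963
3 12 load 0.8025
4 16 source 1.1317
5 20 load 0.9122
6 24 source 1.0585
7 28 load 0.9610
8 32 source 1.0260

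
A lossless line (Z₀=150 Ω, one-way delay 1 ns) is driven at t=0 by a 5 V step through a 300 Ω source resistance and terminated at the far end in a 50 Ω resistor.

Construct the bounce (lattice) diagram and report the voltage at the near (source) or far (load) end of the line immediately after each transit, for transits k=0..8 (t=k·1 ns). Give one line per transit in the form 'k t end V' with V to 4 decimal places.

Γ_L=-0.500000, Γ_S=0.333333; launch V₁=5·150/450=1.666667
k=0 src: V=1.6667
k=1 load: inc=1.666667, refl=1.666667·-0.500000=-0.8333; V=0.000000+1.666667+-0.833333=0.8333
k=2 src: inc=-0.833333, refl=-0.833333·0.333333=-0.2778; V=1.666667+-0.833333+-0.277778=0.5556
k=3 load: inc=-0.277778, refl=-0.277778·-0.500000=0.1389; V=0.833333+-0.277778+0.138889=0.6944
k=4 src: inc=0.138889, refl=0.138889·0.333333=0.0463; V=0.555556+0.138889+0.046296=0.7407
k=5 load: inc=0.046296, refl=0.046296·-0.500000=-0.0231; V=0.694444+0.046296+-0.023148=0.7176
k=6 src: inc=-0.023148, refl=-0.023148·0.333333=-0.0077; V=0.740741+-0.023148+-0.007716=0.7099
k=7 load: inc=-0.007716, refl=-0.007716·-0.500000=0.0039; V=0.717593+-0.007716+0.003858=0.7137
k=8 src: inc=0.003858, refl=0.003858·0.333333=0.0013; V=0.709877+0.003858+0.001286=0.7150

0 0 source 1.6667
1 1 load 0.8333
2 2 source 0.5556
3 3 load 0.6944
4 4 source 0.7407
5 5 load 0.7176
6 6 source 0.7099
7 7 load 0.7137
8 8 source 0.7150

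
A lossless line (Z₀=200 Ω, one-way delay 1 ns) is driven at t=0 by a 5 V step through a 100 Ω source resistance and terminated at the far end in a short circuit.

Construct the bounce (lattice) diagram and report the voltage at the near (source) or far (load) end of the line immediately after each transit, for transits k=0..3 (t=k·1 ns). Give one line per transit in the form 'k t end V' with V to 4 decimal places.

Γ_L=-1.000000, Γ_S=-0.333333; launch V₁=5·200/300=3.333333
k=0 src: V=3.3333
k=1 load: inc=3.333333, refl=3.333333·-1.000000=-3.3333; V=0.000000+3.333333+-3.333333=0.0000
k=2 src: inc=-3.333333, refl=-3.333333·-0.333333=1.1111; V=3.333333+-3.333333+1.111111=1.1111
k=3 load: inc=1.111111, refl=1.111111·-1.000000=-1.1111; V=0.000000+1.111111+-1.111111=0.0000

0 0 source 3.3333
1 1 load 0.0000
2 2 source 1.1111
3 3 load 0.0000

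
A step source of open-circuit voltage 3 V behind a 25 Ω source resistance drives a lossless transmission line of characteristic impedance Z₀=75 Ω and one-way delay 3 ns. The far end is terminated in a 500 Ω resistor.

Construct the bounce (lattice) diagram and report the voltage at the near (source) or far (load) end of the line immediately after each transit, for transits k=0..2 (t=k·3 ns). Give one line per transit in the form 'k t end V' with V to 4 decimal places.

Γ_L=0.739130, Γ_S=-0.500000; launch V₁=3·75/100=2.250000
k=0 src: V=2.2500
k=1 load: inc=2.250000, refl=2.250000·0.739130=1.6630; V=0.000000+2.250000+1.663043=3.9130
k=2 src: inc=1.663043, refl=1.663043·-0.500000=-0.8315; V=2.250000+1.663043+-0.831522=3.0815

0 0 source 2.2500
1 3 load 3.9130
2 6 source 3.0815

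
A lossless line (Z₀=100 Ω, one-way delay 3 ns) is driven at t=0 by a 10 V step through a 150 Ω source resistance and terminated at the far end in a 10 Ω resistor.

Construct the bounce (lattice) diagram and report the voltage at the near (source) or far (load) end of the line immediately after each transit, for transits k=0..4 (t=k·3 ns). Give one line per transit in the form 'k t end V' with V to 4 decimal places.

0 0 source 4.0000
1 3 load 0.7273
2 6 source 0.0727
3 9 load 0.6083
4 12 source 0.7154

Γ_L=-0.818182, Γ_S=0.200000; launch V₁=10·100/250=4.000000
k=0 src: V=4.0000
k=1 load: inc=4.000000, refl=4.000000·-0.818182=-3.2727; V=0.000000+4.000000+-3.272727=0.7273
k=2 src: inc=-3.272727, refl=-3.272727·0.200000=-0.6545; V=4.000000+-3.272727+-0.654545=0.0727
k=3 load: inc=-0.654545, refl=-0.654545·-0.818182=0.5355; V=0.727273+-0.654545+0.535537=0.6083
k=4 src: inc=0.535537, refl=0.535537·0.200000=0.1071; V=0.072727+0.535537+0.107107=0.7154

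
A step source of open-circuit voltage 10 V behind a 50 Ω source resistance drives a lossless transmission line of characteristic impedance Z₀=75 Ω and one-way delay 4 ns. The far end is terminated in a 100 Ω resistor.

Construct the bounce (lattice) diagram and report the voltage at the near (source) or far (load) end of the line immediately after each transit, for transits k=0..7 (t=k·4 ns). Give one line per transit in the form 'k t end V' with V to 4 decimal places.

0 0 source 6.0000
1 4 load 6.8571
2 8 source 6.6857
3 12 load 6.6612
4 16 source 6.6661
5 20 load 6.6668
6 24 source 6.6667
7 28 load 6.6667

Γ_L=0.142857, Γ_S=-0.200000; launch V₁=10·75/125=6.000000
k=0 src: V=6.0000
k=1 load: inc=6.000000, refl=6.000000·0.142857=0.8571; V=0.000000+6.000000+0.857143=6.8571
k=2 src: inc=0.857143, refl=0.857143·-0.200000=-0.1714; V=6.000000+0.857143+-0.171429=6.6857
k=3 load: inc=-0.171429, refl=-0.171429·0.142857=-0.0245; V=6.857143+-0.171429+-0.024490=6.6612
k=4 src: inc=-0.024490, refl=-0.024490·-0.200000=0.0049; V=6.685714+-0.024490+0.004898=6.6661
k=5 load: inc=0.004898, refl=0.004898·0.142857=0.0007; V=6.661224+0.004898+0.000700=6.6668
k=6 src: inc=0.000700, refl=0.000700·-0.200000=-0.0001; V=6.666122+0.000700+-0.000140=6.6667
k=7 load: inc=-0.000140, refl=-0.000140·0.142857=-0.0000; V=6.666822+-0.000140+-0.000020=6.6667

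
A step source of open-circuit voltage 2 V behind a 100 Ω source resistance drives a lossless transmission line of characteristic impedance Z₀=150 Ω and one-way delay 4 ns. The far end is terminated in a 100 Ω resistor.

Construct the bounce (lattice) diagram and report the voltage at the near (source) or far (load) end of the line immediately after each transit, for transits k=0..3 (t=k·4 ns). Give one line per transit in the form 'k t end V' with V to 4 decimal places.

0 0 source 1.2000
1 4 load 0.9600
2 8 source 1.0080
3 12 load 0.9984

Γ_L=-0.200000, Γ_S=-0.200000; launch V₁=2·150/250=1.200000
k=0 src: V=1.2000
k=1 load: inc=1.200000, refl=1.200000·-0.200000=-0.2400; V=0.000000+1.200000+-0.240000=0.9600
k=2 src: inc=-0.240000, refl=-0.240000·-0.200000=0.0480; V=1.200000+-0.240000+0.048000=1.0080
k=3 load: inc=0.048000, refl=0.048000·-0.200000=-0.0096; V=0.960000+0.048000+-0.009600=0.9984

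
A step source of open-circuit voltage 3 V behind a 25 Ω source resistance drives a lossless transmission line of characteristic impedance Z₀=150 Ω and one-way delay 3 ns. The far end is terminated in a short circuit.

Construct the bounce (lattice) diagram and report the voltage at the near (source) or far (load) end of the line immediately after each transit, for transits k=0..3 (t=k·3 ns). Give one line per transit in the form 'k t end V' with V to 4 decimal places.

0 0 source 2.5714
1 3 load 0.0000
2 6 source 1.8367
3 9 load 0.0000

Γ_L=-1.000000, Γ_S=-0.714286; launch V₁=3·150/175=2.571429
k=0 src: V=2.5714
k=1 load: inc=2.571429, refl=2.571429·-1.000000=-2.5714; V=0.000000+2.571429+-2.571429=0.0000
k=2 src: inc=-2.571429, refl=-2.571429·-0.714286=1.8367; V=2.571429+-2.571429+1.836735=1.8367
k=3 load: inc=1.836735, refl=1.836735·-1.000000=-1.8367; V=0.000000+1.836735+-1.836735=0.0000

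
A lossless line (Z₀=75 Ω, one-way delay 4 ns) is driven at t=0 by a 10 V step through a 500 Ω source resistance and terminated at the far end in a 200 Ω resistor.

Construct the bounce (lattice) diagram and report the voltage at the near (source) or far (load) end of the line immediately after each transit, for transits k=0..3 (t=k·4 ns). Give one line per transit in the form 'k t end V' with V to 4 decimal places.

Γ_L=0.454545, Γ_S=0.739130; launch V₁=10·75/575=1.304348
k=0 src: V=1.3043
k=1 load: inc=1.304348, refl=1.304348·0.454545=0.5929; V=0.000000+1.304348+0.592885=1.8972
k=2 src: inc=0.592885, refl=0.592885·0.739130=0.4382; V=1.304348+0.592885+0.438220=2.3355
k=3 load: inc=0.438220, refl=0.438220·0.454545=0.1992; V=1.897233+0.438220+0.199191=2.5346

0 0 source 1.3043
1 4 load 1.8972
2 8 source 2.3355
3 12 load 2.5346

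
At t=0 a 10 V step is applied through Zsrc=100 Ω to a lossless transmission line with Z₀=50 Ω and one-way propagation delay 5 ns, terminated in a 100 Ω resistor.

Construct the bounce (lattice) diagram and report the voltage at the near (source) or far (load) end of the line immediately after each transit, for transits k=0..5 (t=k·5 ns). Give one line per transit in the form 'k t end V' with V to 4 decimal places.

Γ_L=0.333333, Γ_S=0.333333; launch V₁=10·50/150=3.333333
k=0 src: V=3.3333
k=1 load: inc=3.333333, refl=3.333333·0.333333=1.1111; V=0.000000+3.333333+1.111111=4.4444
k=2 src: inc=1.111111, refl=1.111111·0.333333=0.3704; V=3.333333+1.111111+0.370370=4.8148
k=3 load: inc=0.370370, refl=0.370370·0.333333=0.1235; V=4.444444+0.370370+0.123457=4.9383
k=4 src: inc=0.123457, refl=0.123457·0.333333=0.0412; V=4.814815+0.123457+0.041152=4.9794
k=5 load: inc=0.041152, refl=0.041152·0.333333=0.0137; V=4.938272+0.041152+0.013717=4.9931

0 0 source 3.3333
1 5 load 4.4444
2 10 source 4.8148
3 15 load 4.9383
4 20 source 4.9794
5 25 load 4.9931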